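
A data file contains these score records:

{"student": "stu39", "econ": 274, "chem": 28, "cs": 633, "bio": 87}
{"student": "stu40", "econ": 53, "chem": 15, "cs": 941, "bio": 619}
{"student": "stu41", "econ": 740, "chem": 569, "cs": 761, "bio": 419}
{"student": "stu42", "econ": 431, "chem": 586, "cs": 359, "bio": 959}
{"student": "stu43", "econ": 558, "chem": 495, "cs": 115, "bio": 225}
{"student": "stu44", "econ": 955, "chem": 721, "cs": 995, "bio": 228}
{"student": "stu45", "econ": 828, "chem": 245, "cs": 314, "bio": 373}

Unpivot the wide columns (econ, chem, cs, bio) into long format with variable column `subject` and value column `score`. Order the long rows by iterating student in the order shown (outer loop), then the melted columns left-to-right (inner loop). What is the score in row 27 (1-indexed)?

28 rows total (7 × 4). Row 27: index ⌊(27-1)/4⌋ = 6 into student → stu45; (27-1) mod 4 = 2 into the melted columns → cs.
So row 27 is (stu45, cs, 314); score = 314.

314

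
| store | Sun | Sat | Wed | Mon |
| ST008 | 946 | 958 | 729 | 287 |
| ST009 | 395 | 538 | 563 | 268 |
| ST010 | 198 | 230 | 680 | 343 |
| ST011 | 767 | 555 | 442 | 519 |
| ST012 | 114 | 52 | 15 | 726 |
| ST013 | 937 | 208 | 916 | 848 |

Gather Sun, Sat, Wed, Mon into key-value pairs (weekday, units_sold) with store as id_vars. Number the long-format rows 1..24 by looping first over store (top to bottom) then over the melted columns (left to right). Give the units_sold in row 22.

208

24 rows total (6 × 4). Row 22: index ⌊(22-1)/4⌋ = 5 into store → ST013; (22-1) mod 4 = 1 into the melted columns → Sat.
So row 22 is (ST013, Sat, 208); units_sold = 208.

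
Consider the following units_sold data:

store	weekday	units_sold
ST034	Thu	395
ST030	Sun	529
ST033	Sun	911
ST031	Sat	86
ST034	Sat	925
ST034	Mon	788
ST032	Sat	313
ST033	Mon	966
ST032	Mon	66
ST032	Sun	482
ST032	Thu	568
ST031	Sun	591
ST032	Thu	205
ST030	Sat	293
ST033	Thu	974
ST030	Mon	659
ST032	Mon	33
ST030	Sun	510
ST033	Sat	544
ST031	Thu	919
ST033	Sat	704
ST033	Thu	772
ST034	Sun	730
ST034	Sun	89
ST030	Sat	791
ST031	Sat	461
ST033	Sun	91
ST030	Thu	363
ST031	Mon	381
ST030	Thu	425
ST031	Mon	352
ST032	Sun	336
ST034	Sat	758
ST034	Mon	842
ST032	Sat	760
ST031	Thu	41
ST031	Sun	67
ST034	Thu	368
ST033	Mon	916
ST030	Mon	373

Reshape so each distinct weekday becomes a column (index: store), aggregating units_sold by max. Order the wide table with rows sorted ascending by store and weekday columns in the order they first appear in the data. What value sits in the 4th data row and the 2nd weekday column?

911

With rows sorted ascending by store, row 4 is store=ST033. weekday columns in first-appearance order: Thu, Sun, Sat, Mon; column 2 is Sun.
Long rows with store=ST033, weekday=Sun: max(911, 91) = 911.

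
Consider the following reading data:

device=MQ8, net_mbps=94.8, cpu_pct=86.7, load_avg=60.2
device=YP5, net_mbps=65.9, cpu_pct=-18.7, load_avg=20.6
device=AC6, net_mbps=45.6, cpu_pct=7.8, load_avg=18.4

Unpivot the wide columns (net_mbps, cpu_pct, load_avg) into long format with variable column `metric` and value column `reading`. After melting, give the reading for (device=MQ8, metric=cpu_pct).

86.7

Unpivoting turns each (device, wide-column) pair into one long row.
The wide cell at row MQ8, column cpu_pct holds 86.7, so the long row (MQ8, cpu_pct) has reading=86.7.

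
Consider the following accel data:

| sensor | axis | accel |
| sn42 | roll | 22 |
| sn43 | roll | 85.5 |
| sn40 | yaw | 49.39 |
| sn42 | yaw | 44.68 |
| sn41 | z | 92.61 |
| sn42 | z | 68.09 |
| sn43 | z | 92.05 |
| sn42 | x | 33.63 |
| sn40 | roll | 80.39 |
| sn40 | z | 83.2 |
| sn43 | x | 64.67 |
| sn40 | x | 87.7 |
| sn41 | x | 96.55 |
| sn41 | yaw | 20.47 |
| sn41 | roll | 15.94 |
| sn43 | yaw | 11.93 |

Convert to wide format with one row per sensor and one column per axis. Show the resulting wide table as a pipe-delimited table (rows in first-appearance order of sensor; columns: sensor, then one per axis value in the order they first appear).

Columns: sensor plus the 4 distinct axis values (roll, yaw, z, x).
For example, row sn42 column roll takes accel=22 from the long row (sn42, roll).

| sensor | roll | yaw | z | x |
| sn42 | 22 | 44.68 | 68.09 | 33.63 |
| sn43 | 85.5 | 11.93 | 92.05 | 64.67 |
| sn40 | 80.39 | 49.39 | 83.2 | 87.7 |
| sn41 | 15.94 | 20.47 | 92.61 | 96.55 |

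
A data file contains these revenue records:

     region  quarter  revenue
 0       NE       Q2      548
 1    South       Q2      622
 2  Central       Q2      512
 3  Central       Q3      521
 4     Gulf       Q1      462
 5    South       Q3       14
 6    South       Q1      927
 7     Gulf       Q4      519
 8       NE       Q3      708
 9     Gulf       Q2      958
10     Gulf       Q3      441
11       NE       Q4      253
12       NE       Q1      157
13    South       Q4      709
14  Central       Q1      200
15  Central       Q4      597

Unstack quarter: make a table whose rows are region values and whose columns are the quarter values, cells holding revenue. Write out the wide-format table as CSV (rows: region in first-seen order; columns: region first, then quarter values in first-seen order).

region,Q2,Q3,Q1,Q4
NE,548,708,157,253
South,622,14,927,709
Central,512,521,200,597
Gulf,958,441,462,519

Columns: region plus the 4 distinct quarter values (Q2, Q3, Q1, Q4).
For example, row NE column Q2 takes revenue=548 from the long row (NE, Q2).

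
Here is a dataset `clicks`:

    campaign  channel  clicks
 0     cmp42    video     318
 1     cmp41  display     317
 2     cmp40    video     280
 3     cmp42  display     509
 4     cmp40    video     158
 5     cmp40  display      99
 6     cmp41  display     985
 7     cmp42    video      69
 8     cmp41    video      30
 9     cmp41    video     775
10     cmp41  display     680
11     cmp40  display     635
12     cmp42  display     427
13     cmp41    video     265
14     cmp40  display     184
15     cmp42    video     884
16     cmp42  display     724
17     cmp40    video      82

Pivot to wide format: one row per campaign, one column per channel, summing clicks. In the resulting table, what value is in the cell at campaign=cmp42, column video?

1271

Rows with campaign=cmp42 and channel=video: clicks values are 318, 69, 884.
318 + 69 + 884 = 1271.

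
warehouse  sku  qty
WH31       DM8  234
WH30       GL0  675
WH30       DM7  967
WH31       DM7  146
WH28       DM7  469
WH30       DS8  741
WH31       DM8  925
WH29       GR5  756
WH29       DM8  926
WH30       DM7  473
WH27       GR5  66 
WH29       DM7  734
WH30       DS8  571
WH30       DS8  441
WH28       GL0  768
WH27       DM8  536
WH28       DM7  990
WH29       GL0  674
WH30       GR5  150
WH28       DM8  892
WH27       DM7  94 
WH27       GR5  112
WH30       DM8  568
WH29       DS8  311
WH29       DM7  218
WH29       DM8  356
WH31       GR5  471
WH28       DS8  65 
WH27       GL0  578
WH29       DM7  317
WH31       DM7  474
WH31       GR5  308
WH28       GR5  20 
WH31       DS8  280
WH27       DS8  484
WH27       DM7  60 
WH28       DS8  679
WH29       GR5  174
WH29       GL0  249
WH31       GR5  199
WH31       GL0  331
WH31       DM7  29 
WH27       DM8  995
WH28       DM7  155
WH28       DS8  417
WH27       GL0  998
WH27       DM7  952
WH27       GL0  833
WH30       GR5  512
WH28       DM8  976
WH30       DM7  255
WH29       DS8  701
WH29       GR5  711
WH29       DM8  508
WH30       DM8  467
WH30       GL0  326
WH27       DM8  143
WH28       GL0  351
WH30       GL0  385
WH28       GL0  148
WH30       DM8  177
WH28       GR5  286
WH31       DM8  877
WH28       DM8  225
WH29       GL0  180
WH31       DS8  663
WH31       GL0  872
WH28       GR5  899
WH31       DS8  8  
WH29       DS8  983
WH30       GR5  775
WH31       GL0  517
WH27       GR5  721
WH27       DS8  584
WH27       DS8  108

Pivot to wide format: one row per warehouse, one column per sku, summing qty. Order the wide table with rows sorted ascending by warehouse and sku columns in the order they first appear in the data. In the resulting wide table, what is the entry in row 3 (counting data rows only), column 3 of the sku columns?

With rows sorted ascending by warehouse, row 3 is warehouse=WH29. sku columns in first-appearance order: DM8, GL0, DM7, DS8, GR5; column 3 is DM7.
Long rows with warehouse=WH29, sku=DM7: 734 + 218 + 317 = 1269.

1269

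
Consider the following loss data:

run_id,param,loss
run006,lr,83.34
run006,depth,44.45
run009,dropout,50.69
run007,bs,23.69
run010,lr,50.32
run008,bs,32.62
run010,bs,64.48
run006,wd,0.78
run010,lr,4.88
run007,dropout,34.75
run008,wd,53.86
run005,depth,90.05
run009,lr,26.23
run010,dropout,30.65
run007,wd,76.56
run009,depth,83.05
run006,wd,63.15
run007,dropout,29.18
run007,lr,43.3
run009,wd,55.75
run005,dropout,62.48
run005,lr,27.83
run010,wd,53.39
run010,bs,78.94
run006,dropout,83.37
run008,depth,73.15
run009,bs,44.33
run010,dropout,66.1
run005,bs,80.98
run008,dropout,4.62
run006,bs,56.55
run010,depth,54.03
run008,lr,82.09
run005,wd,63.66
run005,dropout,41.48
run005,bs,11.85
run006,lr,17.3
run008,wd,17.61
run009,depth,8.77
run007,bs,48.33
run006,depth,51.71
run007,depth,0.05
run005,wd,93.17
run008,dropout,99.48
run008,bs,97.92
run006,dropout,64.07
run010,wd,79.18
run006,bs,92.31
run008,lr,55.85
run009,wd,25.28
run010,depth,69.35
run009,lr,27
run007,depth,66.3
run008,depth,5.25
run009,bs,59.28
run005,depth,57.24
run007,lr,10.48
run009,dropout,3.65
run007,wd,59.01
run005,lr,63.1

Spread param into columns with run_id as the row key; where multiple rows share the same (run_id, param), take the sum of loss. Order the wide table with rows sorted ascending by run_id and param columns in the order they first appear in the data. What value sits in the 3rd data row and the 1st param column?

53.78

With rows sorted ascending by run_id, row 3 is run_id=run007. param columns in first-appearance order: lr, depth, dropout, bs, wd; column 1 is lr.
Long rows with run_id=run007, param=lr: 43.3 + 10.48 = 53.78.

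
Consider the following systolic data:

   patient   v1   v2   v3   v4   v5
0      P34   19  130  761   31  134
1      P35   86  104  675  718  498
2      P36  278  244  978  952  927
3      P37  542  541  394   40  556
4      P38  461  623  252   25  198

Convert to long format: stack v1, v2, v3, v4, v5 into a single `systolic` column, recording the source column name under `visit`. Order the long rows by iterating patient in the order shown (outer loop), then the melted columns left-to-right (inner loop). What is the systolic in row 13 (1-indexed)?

978

25 rows total (5 × 5). Row 13: index ⌊(13-1)/5⌋ = 2 into patient → P36; (13-1) mod 5 = 2 into the melted columns → v3.
So row 13 is (P36, v3, 978); systolic = 978.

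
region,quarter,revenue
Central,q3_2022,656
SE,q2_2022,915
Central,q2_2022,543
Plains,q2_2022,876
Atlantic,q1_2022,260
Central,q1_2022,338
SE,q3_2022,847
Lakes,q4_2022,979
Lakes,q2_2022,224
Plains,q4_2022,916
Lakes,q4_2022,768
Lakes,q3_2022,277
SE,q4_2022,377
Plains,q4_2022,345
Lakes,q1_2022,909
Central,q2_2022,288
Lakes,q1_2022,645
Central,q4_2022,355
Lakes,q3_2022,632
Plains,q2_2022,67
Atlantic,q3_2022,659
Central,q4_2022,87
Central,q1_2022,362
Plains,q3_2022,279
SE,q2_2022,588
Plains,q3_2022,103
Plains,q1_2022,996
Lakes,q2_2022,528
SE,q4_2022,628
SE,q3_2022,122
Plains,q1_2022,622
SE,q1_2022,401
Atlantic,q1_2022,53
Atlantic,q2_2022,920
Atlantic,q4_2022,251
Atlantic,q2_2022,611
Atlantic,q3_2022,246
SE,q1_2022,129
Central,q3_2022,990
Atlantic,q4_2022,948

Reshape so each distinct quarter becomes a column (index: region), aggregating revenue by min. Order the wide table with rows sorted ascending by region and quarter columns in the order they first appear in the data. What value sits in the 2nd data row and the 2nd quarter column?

With rows sorted ascending by region, row 2 is region=Central. quarter columns in first-appearance order: q3_2022, q2_2022, q1_2022, q4_2022; column 2 is q2_2022.
Long rows with region=Central, quarter=q2_2022: min(543, 288) = 288.

288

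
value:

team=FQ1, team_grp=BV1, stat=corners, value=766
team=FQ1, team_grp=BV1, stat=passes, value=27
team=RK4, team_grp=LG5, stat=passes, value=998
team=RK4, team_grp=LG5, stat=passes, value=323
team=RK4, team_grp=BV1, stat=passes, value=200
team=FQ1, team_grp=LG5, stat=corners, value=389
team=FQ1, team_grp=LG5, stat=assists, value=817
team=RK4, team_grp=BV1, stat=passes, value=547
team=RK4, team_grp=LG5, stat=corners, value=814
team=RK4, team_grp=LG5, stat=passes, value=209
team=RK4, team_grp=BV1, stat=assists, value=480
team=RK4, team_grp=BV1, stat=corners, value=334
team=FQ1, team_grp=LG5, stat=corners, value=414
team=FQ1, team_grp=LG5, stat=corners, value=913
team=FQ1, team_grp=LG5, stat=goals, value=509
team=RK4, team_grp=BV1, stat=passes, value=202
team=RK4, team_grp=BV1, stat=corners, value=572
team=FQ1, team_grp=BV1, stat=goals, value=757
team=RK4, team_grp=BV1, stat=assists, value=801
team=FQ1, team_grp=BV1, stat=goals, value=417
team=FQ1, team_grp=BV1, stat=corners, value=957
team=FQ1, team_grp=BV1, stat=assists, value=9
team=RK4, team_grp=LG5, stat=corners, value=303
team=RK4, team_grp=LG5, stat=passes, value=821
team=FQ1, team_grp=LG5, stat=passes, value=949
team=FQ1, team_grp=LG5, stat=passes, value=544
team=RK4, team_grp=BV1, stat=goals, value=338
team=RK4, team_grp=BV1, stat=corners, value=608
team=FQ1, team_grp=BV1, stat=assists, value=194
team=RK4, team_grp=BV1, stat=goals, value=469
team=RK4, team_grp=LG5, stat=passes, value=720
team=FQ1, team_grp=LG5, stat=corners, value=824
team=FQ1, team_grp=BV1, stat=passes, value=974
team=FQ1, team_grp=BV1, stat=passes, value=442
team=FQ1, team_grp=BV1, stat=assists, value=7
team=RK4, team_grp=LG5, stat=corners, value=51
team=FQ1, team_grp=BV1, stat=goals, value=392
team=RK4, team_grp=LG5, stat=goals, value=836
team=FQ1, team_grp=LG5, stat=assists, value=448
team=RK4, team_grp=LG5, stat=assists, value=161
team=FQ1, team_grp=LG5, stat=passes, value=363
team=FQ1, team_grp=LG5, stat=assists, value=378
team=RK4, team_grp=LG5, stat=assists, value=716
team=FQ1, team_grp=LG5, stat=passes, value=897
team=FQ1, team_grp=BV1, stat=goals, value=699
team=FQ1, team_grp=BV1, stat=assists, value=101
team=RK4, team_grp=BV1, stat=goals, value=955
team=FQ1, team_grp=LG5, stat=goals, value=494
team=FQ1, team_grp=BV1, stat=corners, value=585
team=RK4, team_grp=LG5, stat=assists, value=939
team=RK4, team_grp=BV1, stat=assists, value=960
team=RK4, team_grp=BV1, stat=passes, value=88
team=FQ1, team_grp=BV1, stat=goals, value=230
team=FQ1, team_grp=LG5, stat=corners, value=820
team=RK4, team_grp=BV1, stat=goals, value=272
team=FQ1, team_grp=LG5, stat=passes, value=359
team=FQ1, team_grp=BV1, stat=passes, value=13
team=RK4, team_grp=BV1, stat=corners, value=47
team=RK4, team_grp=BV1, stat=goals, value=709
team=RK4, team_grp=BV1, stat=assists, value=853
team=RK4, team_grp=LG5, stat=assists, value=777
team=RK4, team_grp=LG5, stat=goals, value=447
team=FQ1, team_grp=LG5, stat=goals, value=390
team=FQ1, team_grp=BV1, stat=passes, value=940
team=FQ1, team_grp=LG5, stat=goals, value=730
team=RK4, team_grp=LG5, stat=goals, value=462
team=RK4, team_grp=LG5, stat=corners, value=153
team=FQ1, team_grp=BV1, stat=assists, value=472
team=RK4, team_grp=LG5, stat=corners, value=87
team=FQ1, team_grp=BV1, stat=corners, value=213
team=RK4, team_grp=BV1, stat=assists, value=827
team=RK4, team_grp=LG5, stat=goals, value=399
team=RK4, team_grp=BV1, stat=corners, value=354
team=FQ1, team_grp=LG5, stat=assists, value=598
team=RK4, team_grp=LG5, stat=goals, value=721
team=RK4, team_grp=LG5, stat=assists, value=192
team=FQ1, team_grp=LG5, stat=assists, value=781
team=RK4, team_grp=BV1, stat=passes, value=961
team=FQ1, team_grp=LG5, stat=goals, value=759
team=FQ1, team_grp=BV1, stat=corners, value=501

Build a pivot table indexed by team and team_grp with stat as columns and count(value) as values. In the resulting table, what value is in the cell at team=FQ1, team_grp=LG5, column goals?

Rows with team=FQ1, team_grp=LG5 and stat=goals: value values are 509, 494, 390, 730, 759.
5 rows match — count = 5.

5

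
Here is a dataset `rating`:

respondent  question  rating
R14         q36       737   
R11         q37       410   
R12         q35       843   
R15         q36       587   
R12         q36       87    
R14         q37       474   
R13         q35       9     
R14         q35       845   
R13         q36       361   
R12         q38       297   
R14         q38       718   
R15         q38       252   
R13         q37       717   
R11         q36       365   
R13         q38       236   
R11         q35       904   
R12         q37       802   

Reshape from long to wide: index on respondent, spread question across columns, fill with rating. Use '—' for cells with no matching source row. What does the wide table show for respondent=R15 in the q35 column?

—

No long-format row has respondent=R15 and question=q35, so the cell is —.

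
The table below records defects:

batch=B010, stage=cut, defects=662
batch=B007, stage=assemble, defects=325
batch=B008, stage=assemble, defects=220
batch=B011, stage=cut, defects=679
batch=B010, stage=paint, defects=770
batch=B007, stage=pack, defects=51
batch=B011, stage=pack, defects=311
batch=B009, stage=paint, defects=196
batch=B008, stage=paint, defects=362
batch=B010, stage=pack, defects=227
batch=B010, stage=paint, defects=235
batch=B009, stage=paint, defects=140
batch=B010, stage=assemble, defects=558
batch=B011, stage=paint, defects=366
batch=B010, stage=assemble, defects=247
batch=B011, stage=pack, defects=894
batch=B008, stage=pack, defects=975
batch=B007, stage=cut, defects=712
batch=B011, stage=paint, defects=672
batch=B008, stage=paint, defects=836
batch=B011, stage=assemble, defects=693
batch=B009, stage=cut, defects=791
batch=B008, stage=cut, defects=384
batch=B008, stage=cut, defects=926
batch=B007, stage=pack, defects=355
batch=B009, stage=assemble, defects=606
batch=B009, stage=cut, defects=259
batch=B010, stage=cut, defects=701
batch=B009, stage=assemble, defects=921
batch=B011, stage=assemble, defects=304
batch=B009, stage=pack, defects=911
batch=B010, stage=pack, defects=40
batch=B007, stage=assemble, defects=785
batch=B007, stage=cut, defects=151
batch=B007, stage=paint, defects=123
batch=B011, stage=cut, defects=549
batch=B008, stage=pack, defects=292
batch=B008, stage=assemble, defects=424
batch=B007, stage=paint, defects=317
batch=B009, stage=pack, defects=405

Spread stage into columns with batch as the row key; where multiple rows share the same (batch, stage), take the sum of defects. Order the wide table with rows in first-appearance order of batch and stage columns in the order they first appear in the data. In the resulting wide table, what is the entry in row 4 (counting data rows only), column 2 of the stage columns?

997

With rows in first-appearance order of batch, row 4 is batch=B011. stage columns in first-appearance order: cut, assemble, paint, pack; column 2 is assemble.
Long rows with batch=B011, stage=assemble: 693 + 304 = 997.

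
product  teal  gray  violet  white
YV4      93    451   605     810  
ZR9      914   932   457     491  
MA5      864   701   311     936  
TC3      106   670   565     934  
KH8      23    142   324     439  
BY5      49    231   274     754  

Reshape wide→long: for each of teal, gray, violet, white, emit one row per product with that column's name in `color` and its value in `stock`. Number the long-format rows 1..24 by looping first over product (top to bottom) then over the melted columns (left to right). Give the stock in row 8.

24 rows total (6 × 4). Row 8: index ⌊(8-1)/4⌋ = 1 into product → ZR9; (8-1) mod 4 = 3 into the melted columns → white.
So row 8 is (ZR9, white, 491); stock = 491.

491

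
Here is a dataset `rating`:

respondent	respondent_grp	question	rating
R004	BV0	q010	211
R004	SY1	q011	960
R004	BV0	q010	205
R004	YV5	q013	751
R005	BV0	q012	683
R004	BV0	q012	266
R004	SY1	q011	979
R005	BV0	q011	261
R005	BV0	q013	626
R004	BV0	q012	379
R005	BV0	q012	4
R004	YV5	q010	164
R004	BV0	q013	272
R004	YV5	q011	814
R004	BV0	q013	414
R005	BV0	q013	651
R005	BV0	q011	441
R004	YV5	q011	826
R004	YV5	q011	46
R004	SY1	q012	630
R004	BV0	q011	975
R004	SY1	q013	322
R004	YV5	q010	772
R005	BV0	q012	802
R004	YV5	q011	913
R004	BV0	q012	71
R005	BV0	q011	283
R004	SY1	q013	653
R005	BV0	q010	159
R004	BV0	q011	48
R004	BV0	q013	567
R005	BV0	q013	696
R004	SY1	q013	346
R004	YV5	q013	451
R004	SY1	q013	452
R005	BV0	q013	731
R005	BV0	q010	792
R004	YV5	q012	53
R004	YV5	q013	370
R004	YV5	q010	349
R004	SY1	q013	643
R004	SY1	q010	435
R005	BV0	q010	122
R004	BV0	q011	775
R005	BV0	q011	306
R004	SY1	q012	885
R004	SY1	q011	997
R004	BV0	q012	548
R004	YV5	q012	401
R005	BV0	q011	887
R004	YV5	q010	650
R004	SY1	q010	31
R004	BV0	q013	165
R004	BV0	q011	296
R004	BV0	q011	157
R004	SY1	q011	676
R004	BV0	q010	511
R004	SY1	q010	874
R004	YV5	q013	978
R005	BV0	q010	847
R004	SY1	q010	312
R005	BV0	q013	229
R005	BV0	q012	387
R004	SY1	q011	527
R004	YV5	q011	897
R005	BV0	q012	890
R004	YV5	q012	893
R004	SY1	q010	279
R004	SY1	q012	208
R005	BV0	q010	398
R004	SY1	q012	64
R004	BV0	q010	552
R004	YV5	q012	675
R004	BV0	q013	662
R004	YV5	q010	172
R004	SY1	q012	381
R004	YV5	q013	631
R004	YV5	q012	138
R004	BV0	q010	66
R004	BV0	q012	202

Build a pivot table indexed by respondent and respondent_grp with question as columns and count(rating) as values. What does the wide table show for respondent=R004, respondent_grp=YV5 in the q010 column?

5

Rows with respondent=R004, respondent_grp=YV5 and question=q010: rating values are 164, 772, 349, 650, 172.
5 rows match — count = 5.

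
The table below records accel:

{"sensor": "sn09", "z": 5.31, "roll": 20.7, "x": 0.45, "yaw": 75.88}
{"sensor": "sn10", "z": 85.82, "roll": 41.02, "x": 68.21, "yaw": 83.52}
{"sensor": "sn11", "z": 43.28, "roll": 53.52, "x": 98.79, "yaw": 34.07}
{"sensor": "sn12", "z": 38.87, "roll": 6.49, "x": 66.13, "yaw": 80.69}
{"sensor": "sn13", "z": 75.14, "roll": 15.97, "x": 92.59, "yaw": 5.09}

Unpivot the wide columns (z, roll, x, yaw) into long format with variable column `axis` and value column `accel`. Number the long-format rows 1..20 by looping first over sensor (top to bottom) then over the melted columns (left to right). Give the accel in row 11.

20 rows total (5 × 4). Row 11: index ⌊(11-1)/4⌋ = 2 into sensor → sn11; (11-1) mod 4 = 2 into the melted columns → x.
So row 11 is (sn11, x, 98.79); accel = 98.79.

98.79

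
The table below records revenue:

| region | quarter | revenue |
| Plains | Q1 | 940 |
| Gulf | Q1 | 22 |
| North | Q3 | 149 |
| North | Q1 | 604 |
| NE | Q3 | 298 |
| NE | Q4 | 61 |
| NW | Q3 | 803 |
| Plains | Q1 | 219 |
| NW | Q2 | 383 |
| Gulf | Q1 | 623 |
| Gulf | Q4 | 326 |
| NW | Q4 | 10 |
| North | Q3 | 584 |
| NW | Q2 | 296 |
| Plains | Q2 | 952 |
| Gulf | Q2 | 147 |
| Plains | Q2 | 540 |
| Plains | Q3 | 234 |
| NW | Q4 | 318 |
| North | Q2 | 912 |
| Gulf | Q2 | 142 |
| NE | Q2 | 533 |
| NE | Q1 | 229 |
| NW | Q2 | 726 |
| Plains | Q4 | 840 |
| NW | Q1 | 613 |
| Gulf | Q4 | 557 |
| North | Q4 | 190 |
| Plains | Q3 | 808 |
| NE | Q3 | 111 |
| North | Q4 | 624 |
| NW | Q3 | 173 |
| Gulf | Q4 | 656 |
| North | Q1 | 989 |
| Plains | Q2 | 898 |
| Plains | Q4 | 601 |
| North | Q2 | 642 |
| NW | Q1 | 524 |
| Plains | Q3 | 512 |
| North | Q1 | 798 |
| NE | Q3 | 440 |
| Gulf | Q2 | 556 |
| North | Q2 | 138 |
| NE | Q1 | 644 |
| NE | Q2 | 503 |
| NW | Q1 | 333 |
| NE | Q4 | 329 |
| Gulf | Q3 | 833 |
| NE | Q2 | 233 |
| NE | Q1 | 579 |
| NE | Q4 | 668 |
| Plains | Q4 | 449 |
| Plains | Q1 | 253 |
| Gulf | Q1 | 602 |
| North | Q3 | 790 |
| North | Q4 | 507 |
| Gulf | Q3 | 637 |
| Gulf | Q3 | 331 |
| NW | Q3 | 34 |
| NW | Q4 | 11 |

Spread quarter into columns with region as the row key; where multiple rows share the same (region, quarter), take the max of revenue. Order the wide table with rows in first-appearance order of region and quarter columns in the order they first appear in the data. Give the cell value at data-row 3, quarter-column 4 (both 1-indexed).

With rows in first-appearance order of region, row 3 is region=North. quarter columns in first-appearance order: Q1, Q3, Q4, Q2; column 4 is Q2.
Long rows with region=North, quarter=Q2: max(912, 642, 138) = 912.

912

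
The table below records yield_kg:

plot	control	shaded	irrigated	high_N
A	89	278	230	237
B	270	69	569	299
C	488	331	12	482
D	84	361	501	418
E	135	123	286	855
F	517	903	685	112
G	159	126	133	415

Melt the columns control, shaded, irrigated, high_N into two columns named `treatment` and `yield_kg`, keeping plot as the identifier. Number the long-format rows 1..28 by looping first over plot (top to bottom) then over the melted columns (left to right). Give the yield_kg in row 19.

28 rows total (7 × 4). Row 19: index ⌊(19-1)/4⌋ = 4 into plot → E; (19-1) mod 4 = 2 into the melted columns → irrigated.
So row 19 is (E, irrigated, 286); yield_kg = 286.

286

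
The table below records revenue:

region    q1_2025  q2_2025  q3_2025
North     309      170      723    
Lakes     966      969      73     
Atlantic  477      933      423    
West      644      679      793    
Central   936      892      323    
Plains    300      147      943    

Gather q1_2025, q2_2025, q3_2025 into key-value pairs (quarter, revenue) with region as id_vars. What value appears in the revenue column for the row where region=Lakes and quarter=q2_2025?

969

Unpivoting turns each (region, wide-column) pair into one long row.
The wide cell at row Lakes, column q2_2025 holds 969, so the long row (Lakes, q2_2025) has revenue=969.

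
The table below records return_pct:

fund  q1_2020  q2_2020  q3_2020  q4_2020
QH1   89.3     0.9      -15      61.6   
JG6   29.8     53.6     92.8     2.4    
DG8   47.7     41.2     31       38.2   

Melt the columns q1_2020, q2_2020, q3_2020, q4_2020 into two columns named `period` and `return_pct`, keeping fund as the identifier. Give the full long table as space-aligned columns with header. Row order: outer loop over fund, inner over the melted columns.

fund  period   return_pct
QH1   q1_2020  89.3      
QH1   q2_2020  0.9       
QH1   q3_2020  -15       
QH1   q4_2020  61.6      
JG6   q1_2020  29.8      
JG6   q2_2020  53.6      
JG6   q3_2020  92.8      
JG6   q4_2020  2.4       
DG8   q1_2020  47.7      
DG8   q2_2020  41.2      
DG8   q3_2020  31        
DG8   q4_2020  38.2      

Each (fund, column) pair becomes one row: 3 × 4 = 12 rows.
For example, (QH1, q1_2020) → return_pct=89.3.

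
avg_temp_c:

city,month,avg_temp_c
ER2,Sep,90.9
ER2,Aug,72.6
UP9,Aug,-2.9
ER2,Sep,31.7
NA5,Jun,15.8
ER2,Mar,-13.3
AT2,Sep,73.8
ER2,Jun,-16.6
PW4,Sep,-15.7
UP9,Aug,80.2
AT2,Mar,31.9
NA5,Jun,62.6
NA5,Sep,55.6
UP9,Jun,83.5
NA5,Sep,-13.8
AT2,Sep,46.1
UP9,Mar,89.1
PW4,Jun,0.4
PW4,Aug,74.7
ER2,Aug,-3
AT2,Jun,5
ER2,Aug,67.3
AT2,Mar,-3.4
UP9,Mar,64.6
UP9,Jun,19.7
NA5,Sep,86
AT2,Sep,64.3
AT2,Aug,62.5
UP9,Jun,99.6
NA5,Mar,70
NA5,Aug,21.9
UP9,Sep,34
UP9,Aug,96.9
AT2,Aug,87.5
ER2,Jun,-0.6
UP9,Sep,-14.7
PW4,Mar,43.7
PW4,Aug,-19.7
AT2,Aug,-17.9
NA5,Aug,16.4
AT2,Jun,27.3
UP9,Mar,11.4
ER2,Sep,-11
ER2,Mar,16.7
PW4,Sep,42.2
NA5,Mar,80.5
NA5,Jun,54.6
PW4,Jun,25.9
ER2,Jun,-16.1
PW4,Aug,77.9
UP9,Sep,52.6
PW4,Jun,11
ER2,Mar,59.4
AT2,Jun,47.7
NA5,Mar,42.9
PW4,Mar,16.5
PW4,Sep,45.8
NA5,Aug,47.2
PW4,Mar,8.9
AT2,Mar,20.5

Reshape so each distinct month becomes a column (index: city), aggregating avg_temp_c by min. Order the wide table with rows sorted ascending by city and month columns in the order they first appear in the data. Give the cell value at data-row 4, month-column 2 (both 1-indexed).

-19.7

With rows sorted ascending by city, row 4 is city=PW4. month columns in first-appearance order: Sep, Aug, Jun, Mar; column 2 is Aug.
Long rows with city=PW4, month=Aug: min(74.7, -19.7, 77.9) = -19.7.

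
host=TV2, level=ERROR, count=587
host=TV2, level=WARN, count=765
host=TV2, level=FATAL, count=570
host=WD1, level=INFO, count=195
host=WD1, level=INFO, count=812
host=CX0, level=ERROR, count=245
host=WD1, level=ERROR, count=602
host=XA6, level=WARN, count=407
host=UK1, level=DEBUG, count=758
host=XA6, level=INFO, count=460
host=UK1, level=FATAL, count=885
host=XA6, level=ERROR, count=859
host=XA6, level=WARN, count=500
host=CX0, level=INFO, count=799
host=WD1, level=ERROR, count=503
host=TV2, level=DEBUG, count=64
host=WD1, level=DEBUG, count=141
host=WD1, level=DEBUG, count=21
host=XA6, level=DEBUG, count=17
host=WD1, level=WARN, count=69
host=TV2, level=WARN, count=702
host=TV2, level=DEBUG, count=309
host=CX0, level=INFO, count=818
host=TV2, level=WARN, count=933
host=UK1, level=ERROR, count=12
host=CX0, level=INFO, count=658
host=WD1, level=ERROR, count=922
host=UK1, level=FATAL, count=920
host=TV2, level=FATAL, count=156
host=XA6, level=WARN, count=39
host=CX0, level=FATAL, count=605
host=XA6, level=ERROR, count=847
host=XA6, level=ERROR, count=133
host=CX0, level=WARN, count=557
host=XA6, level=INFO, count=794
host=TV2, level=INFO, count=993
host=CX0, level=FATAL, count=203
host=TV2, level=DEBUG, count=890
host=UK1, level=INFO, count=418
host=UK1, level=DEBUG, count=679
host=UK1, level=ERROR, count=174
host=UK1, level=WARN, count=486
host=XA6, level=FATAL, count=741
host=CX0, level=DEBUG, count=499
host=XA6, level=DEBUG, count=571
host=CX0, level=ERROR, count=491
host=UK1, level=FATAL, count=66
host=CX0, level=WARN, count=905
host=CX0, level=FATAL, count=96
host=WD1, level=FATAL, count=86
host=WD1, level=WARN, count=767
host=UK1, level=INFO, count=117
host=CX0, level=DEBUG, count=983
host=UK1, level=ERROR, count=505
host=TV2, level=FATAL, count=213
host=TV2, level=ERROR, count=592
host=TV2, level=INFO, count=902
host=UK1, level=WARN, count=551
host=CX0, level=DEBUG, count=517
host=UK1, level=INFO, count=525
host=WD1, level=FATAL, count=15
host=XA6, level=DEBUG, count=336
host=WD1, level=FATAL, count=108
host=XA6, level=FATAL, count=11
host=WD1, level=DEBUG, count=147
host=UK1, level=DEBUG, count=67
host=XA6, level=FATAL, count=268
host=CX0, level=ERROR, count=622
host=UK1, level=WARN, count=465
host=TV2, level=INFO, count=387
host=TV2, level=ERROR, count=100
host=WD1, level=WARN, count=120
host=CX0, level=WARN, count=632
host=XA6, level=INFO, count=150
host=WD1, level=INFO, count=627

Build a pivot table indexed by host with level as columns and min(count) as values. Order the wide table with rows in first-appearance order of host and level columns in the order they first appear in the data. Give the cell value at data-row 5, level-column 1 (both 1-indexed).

12

With rows in first-appearance order of host, row 5 is host=UK1. level columns in first-appearance order: ERROR, WARN, FATAL, INFO, DEBUG; column 1 is ERROR.
Long rows with host=UK1, level=ERROR: min(12, 174, 505) = 12.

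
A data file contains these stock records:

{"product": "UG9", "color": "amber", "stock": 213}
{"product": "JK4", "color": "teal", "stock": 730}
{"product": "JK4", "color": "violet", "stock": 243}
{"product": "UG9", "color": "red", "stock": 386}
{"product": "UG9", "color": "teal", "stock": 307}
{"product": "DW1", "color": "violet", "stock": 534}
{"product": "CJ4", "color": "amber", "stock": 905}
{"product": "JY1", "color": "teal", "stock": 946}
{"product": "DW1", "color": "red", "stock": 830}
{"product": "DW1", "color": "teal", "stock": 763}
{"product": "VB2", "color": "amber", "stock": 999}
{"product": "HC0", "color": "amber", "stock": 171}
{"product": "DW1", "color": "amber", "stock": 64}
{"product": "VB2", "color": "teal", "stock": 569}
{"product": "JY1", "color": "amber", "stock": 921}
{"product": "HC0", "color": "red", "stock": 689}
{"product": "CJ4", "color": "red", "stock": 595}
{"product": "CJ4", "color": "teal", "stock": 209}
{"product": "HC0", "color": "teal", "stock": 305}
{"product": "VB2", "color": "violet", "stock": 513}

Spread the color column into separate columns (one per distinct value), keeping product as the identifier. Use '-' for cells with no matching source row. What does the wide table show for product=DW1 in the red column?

The long row with product=DW1, color=red has stock=830.

830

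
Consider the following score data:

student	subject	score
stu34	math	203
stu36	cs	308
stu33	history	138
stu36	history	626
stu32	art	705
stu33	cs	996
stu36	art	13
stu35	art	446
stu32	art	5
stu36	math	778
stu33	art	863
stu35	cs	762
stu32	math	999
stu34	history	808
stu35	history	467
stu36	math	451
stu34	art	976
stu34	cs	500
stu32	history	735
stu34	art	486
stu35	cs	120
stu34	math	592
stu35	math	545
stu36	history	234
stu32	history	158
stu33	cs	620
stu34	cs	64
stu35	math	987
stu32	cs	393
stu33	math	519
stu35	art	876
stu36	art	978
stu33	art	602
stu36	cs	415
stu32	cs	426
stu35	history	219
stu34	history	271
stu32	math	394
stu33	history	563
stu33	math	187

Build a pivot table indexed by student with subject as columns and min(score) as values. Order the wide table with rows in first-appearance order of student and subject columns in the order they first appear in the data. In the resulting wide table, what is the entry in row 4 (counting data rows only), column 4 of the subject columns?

5

With rows in first-appearance order of student, row 4 is student=stu32. subject columns in first-appearance order: math, cs, history, art; column 4 is art.
Long rows with student=stu32, subject=art: min(705, 5) = 5.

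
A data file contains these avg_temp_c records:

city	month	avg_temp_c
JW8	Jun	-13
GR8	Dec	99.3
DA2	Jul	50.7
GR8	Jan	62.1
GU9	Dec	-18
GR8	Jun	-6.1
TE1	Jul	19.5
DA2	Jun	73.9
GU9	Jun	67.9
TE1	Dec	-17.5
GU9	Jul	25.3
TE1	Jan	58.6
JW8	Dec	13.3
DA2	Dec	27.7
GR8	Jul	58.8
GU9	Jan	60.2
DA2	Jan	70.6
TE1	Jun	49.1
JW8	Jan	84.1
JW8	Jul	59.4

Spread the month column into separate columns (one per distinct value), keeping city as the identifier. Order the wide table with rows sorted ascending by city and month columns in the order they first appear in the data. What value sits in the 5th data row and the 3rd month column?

With rows sorted ascending by city, row 5 is city=TE1. month columns in first-appearance order: Jun, Dec, Jul, Jan; column 3 is Jul.
Long rows with city=TE1, month=Jul: avg_temp_c = 19.5.

19.5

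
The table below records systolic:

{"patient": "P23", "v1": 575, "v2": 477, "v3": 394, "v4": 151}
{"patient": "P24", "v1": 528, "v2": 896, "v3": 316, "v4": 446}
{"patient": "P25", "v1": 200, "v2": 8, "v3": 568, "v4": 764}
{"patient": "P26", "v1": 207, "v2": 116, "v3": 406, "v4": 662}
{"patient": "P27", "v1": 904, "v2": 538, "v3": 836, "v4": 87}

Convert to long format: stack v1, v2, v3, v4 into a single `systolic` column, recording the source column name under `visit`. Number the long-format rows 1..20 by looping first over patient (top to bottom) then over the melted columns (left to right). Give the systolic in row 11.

568

20 rows total (5 × 4). Row 11: index ⌊(11-1)/4⌋ = 2 into patient → P25; (11-1) mod 4 = 2 into the melted columns → v3.
So row 11 is (P25, v3, 568); systolic = 568.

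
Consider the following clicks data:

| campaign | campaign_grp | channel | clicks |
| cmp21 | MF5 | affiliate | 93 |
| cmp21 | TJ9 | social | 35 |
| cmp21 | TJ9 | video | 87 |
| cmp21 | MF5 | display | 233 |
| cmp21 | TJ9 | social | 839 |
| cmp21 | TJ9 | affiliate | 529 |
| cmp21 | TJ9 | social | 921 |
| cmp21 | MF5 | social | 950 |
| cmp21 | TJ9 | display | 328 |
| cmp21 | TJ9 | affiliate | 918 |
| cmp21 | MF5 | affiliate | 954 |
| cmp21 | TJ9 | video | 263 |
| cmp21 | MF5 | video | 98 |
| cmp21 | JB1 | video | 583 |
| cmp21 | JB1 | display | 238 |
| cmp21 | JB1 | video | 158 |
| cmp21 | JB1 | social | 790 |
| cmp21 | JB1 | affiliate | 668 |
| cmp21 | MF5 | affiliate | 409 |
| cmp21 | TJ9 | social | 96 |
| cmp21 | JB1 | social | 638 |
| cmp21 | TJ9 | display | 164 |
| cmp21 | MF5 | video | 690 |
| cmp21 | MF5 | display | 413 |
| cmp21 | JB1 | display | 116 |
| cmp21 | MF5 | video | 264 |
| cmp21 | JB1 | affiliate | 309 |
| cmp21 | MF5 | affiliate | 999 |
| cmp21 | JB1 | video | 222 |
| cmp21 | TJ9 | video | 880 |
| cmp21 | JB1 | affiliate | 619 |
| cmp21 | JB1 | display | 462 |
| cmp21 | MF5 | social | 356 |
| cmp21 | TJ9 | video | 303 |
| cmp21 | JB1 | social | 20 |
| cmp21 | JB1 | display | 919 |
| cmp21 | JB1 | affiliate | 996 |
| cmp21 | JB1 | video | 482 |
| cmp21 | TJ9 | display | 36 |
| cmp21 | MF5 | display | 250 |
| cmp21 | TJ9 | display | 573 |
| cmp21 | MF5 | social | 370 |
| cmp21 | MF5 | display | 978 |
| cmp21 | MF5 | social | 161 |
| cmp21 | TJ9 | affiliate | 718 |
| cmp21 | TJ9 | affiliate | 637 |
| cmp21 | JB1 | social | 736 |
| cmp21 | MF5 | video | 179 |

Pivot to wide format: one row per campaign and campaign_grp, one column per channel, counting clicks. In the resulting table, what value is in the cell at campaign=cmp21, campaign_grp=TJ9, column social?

Rows with campaign=cmp21, campaign_grp=TJ9 and channel=social: clicks values are 35, 839, 921, 96.
4 rows match — count = 4.

4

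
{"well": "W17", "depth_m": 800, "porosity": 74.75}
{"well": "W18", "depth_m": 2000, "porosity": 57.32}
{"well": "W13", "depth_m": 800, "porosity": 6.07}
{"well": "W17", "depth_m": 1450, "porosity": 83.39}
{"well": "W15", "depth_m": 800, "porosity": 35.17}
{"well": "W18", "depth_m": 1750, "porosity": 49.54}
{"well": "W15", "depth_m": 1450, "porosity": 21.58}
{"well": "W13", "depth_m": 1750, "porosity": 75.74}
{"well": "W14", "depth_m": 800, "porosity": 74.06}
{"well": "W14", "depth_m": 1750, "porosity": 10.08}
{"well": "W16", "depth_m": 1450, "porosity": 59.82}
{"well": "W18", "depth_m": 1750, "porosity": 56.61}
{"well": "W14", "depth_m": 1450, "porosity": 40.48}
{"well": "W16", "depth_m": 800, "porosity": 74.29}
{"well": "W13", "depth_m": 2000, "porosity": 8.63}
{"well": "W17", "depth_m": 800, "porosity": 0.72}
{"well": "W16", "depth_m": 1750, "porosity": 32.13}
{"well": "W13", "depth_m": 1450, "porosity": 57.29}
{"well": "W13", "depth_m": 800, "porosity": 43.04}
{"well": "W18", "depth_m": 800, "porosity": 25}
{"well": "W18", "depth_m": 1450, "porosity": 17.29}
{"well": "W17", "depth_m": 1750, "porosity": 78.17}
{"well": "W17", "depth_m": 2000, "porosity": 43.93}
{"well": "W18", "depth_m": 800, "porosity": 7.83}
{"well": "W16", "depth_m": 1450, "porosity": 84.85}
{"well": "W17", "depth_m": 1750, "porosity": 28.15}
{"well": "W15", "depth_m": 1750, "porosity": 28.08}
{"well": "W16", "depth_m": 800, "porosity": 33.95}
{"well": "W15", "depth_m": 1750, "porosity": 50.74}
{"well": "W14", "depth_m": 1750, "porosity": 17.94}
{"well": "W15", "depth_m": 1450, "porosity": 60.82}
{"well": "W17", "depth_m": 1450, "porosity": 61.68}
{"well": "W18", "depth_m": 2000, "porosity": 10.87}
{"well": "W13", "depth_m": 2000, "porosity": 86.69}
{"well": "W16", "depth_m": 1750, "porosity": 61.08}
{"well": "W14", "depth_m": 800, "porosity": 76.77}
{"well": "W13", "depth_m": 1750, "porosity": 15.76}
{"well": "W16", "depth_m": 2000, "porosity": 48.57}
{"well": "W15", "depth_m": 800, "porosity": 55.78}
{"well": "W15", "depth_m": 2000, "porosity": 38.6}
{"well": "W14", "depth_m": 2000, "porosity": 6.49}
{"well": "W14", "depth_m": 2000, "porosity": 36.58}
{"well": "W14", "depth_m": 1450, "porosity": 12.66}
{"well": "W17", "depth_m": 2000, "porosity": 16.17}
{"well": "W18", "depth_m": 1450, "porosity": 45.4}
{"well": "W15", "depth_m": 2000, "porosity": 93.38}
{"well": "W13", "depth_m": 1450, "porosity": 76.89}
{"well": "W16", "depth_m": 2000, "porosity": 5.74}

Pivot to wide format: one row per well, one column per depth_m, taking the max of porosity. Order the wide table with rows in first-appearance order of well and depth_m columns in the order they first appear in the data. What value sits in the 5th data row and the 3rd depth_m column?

With rows in first-appearance order of well, row 5 is well=W14. depth_m columns in first-appearance order: 800, 2000, 1450, 1750; column 3 is 1450.
Long rows with well=W14, depth_m=1450: max(40.48, 12.66) = 40.48.

40.48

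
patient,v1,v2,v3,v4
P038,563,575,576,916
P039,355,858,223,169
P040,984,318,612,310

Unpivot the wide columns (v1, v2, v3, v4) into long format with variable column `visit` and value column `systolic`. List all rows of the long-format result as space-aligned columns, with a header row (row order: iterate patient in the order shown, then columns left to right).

Each (patient, column) pair becomes one row: 3 × 4 = 12 rows.
For example, (P038, v1) → systolic=563.

patient  visit  systolic
P038     v1     563     
P038     v2     575     
P038     v3     576     
P038     v4     916     
P039     v1     355     
P039     v2     858     
P039     v3     223     
P039     v4     169     
P040     v1     984     
P040     v2     318     
P040     v3     612     
P040     v4     310     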